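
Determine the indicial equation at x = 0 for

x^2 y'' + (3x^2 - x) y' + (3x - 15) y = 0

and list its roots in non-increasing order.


Divide by x^2 to reach normal form y'' + P_1(x) y' + P_2(x) y = 0 with P_1(x) = 3 - 1/x and P_2(x) = 3/x - 15/x^2.
x = 0 is a singular point because the y'-coefficient 3 - 1/x has a pole at x = 0 and the y-coefficient 3/x - 15/x^2 has a pole at x = 0.
It is a regular singular point because x P_1(x) = p(x) = 3x - 1 and x^2 P_2(x) = q(x) = 3x - 15 are polynomials, hence analytic at x = 0.
p(0) = -1,  q(0) = -15.
Indicial equation: r(r-1) + p(0) r + q(0) = 0, i.e. r^2 + (p(0) - 1) r + q(0) = 0, i.e. r^2 - 2 r - 15 = 0.
Discriminant: (-2)^2 - 4(-15) = 64, so r = (2 ± 8)/2.
Solving: r_1 = 5, r_2 = -3.

indicial: r^2 - 2 r - 15 = 0; roots r_1 = 5, r_2 = -3


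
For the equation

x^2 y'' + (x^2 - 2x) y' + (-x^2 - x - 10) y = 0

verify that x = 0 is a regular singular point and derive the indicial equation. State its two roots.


Divide by x^2 to reach normal form y'' + P_1(x) y' + P_2(x) y = 0 with P_1(x) = 1 - 2/x and P_2(x) = -1 - 1/x - 10/x^2.
x = 0 is a singular point because the y'-coefficient 1 - 2/x has a pole at x = 0 and the y-coefficient -1 - 1/x - 10/x^2 has a pole at x = 0.
It is a regular singular point because x P_1(x) = p(x) = x - 2 and x^2 P_2(x) = q(x) = -x^2 - x - 10 are polynomials, hence analytic at x = 0.
p(0) = -2,  q(0) = -10.
Indicial equation: r(r-1) + p(0) r + q(0) = 0, i.e. r^2 + (p(0) - 1) r + q(0) = 0, i.e. r^2 - 3 r - 10 = 0.
Discriminant: (-3)^2 - 4(-10) = 49, so r = (3 ± 7)/2.
Solving: r_1 = 5, r_2 = -2.

indicial: r^2 - 3 r - 10 = 0; roots r_1 = 5, r_2 = -2


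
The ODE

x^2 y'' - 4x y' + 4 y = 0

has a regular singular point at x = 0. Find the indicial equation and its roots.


Divide by x^2 to reach normal form y'' + P_1(x) y' + P_2(x) y = 0 with P_1(x) = -4/x and P_2(x) = 4/x^2.
x = 0 is a singular point because the y'-coefficient -4/x has a pole at x = 0 and the y-coefficient 4/x^2 has a pole at x = 0.
It is a regular singular point because x P_1(x) = p(x) = -4 and x^2 P_2(x) = q(x) = 4 are polynomials, hence analytic at x = 0.
p(0) = -4,  q(0) = 4.
Indicial equation: r(r-1) + p(0) r + q(0) = 0, i.e. r^2 + (p(0) - 1) r + q(0) = 0, i.e. r^2 - 5 r + 4 = 0.
Discriminant: (-5)^2 - 4(4) = 9, so r = (5 ± 3)/2.
Solving: r_1 = 4, r_2 = 1.

indicial: r^2 - 5 r + 4 = 0; roots r_1 = 4, r_2 = 1


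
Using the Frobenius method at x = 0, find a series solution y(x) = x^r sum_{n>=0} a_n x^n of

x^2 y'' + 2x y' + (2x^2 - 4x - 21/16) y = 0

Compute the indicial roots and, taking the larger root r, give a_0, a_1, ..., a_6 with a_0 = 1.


Write in Frobenius form y'' + (p(x)/x) y' + (q(x)/x^2) y = 0:
  p(x) = 2,  q(x) = 2x^2 - 4x - 21/16.
Indicial equation: r(r-1) + (2) r + (-21/16) = 0 -> roots r_1 = 3/4, r_2 = -7/4.
Take r = r_1 = 3/4. Let y(x) = x^r sum_{n>=0} a_n x^n with a_0 = 1.
Substitute y = x^r sum a_n x^n and match x^{r+n}. The recurrence is
  D(n) a_n - 4 a_{n-1} + 2 a_{n-2} = 0,  where D(n) = (r+n)(r+n-1) + (2)(r+n) + (-21/16).
  a_n = [4 a_{n-1} - 2 a_{n-2}] / D(n).
Since the indicial polynomial factors as (r - r_1)(r - r_2), D(n) = (r_1 + n - r_1)(r_1 + n - r_2) = n(n + 5/2).
Evaluating step by step (a_0 = 1):
  n = 1: D(1) = 1(1 + 5/2) = 7/2; numerator = 4(1) = 4; a_1 = (4)/(7/2) = 8/7
  n = 2: D(2) = 2(2 + 5/2) = 9; numerator = 4(8/7) - 2(1) = 18/7; a_2 = (18/7)/(9) = 2/7
  n = 3: D(3) = 3(3 + 5/2) = 33/2; numerator = 4(2/7) - 2(8/7) = -8/7; a_3 = (-8/7)/(33/2) = -16/231
  n = 4: D(4) = 4(4 + 5/2) = 26; numerator = 4(-16/231) - 2(2/7) = -28/33; a_4 = (-28/33)/(26) = -14/429
  n = 5: D(5) = 5(5 + 5/2) = 75/2; numerator = 4(-14/429) - 2(-16/231) = 8/1001; a_5 = (8/1001)/(75/2) = 16/75075
  n = 6: D(6) = 6(6 + 5/2) = 51; numerator = 4(16/75075) - 2(-14/429) = 4964/75075; a_6 = (4964/75075)/(51) = 292/225225

r = 3/4; a_0 = 1; a_1 = 8/7; a_2 = 2/7; a_3 = -16/231; a_4 = -14/429; a_5 = 16/75075; a_6 = 292/225225


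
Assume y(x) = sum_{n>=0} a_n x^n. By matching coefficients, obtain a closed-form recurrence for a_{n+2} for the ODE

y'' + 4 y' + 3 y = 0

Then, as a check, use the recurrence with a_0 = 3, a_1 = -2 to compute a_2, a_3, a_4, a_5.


Substitute y = sum_n a_n x^n.
y''(x) has coefficient (n+2)(n+1) a_{n+2} at x^n;
4 y'(x) has coefficient 4 (n+1) a_{n+1} at x^n;
3 y(x) has coefficient 3 a_n at x^n.
Matching x^n: (n+2)(n+1) a_{n+2} + 4 (n+1) a_{n+1} + 3 a_n = 0.
Thus a_{n+2} = [-4 (n+1) a_{n+1} - 3 a_n] / ((n+1)(n+2)).

Check with a_0 = 3, a_1 = -2 (apply the recurrence for n = 0, 1, 2, 3): a_0 = 3, a_1 = -2, a_2 = -1/2, a_3 = 5/3, a_4 = -37/24, a_5 = 59/60.

a_(n+2) = [-4 (n+1) a_(n+1) - 3 a_n] / ((n+1)(n+2)); check: a_0 = 3, a_1 = -2, a_2 = -1/2, a_3 = 5/3, a_4 = -37/24, a_5 = 59/60


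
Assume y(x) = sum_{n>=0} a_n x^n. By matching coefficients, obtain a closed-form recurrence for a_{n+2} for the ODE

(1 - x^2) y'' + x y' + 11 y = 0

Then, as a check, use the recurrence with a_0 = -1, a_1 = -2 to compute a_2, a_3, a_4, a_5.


Substitute y = sum_n a_n x^n.
(1 - 1 x^2) y'' contributes (n+2)(n+1) a_{n+2} - n(n-1) a_n at x^n.
x y'(x) contributes n a_n at x^n.
11 y(x) contributes 11 a_n at x^n.
Matching x^n: (n+2)(n+1) a_{n+2} + (-n(n-1) + n + 11) a_n = 0.
Thus a_{n+2} = (n(n-1) - n - 11) / ((n+1)(n+2)) * a_n.

Check with a_0 = -1, a_1 = -2 (apply the recurrence for n = 0, 1, 2, 3): a_0 = -1, a_1 = -2, a_2 = 11/2, a_3 = 4, a_4 = -121/24, a_5 = -8/5.

a_(n+2) = (n(n-1) - n - 11) / ((n+1)(n+2)) * a_n; check: a_0 = -1, a_1 = -2, a_2 = 11/2, a_3 = 4, a_4 = -121/24, a_5 = -8/5


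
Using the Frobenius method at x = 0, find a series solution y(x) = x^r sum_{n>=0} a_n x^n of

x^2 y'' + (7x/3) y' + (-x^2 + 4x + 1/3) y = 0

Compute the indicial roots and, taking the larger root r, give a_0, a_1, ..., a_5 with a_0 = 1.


Write in Frobenius form y'' + (p(x)/x) y' + (q(x)/x^2) y = 0:
  p(x) = 7/3,  q(x) = -x^2 + 4x + 1/3.
Indicial equation: r(r-1) + (7/3) r + (1/3) = 0 -> roots r_1 = -1/3, r_2 = -1.
Take r = r_1 = -1/3. Let y(x) = x^r sum_{n>=0} a_n x^n with a_0 = 1.
Substitute y = x^r sum a_n x^n and match x^{r+n}. The recurrence is
  D(n) a_n + 4 a_{n-1} - 1 a_{n-2} = 0,  where D(n) = (r+n)(r+n-1) + (7/3)(r+n) + (1/3).
  a_n = [-4 a_{n-1} + 1 a_{n-2}] / D(n).
Since the indicial polynomial factors as (r - r_1)(r - r_2), D(n) = (r_1 + n - r_1)(r_1 + n - r_2) = n(n + 2/3).
Evaluating step by step (a_0 = 1):
  n = 1: D(1) = 1(1 + 2/3) = 5/3; numerator = -4(1) = -4; a_1 = (-4)/(5/3) = -12/5
  n = 2: D(2) = 2(2 + 2/3) = 16/3; numerator = -4(-12/5) + 1(1) = 53/5; a_2 = (53/5)/(16/3) = 159/80
  n = 3: D(3) = 3(3 + 2/3) = 11; numerator = -4(159/80) + 1(-12/5) = -207/20; a_3 = (-207/20)/(11) = -207/220
  n = 4: D(4) = 4(4 + 2/3) = 56/3; numerator = -4(-207/220) + 1(159/80) = 5061/880; a_4 = (5061/880)/(56/3) = 2169/7040
  n = 5: D(5) = 5(5 + 2/3) = 85/3; numerator = -4(2169/7040) + 1(-207/220) = -765/352; a_5 = (-765/352)/(85/3) = -27/352

r = -1/3; a_0 = 1; a_1 = -12/5; a_2 = 159/80; a_3 = -207/220; a_4 = 2169/7040; a_5 = -27/352


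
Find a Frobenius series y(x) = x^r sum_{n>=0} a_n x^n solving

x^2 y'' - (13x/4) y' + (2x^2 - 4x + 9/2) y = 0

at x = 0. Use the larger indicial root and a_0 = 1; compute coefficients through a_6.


Write in Frobenius form y'' + (p(x)/x) y' + (q(x)/x^2) y = 0:
  p(x) = -13/4,  q(x) = 2x^2 - 4x + 9/2.
Indicial equation: r(r-1) + (-13/4) r + (9/2) = 0 -> roots r_1 = 9/4, r_2 = 2.
Take r = r_1 = 9/4. Let y(x) = x^r sum_{n>=0} a_n x^n with a_0 = 1.
Substitute y = x^r sum a_n x^n and match x^{r+n}. The recurrence is
  D(n) a_n - 4 a_{n-1} + 2 a_{n-2} = 0,  where D(n) = (r+n)(r+n-1) + (-13/4)(r+n) + (9/2).
  a_n = [4 a_{n-1} - 2 a_{n-2}] / D(n).
Since the indicial polynomial factors as (r - r_1)(r - r_2), D(n) = (r_1 + n - r_1)(r_1 + n - r_2) = n(n + 1/4).
Evaluating step by step (a_0 = 1):
  n = 1: D(1) = 1(1 + 1/4) = 5/4; numerator = 4(1) = 4; a_1 = (4)/(5/4) = 16/5
  n = 2: D(2) = 2(2 + 1/4) = 9/2; numerator = 4(16/5) - 2(1) = 54/5; a_2 = (54/5)/(9/2) = 12/5
  n = 3: D(3) = 3(3 + 1/4) = 39/4; numerator = 4(12/5) - 2(16/5) = 16/5; a_3 = (16/5)/(39/4) = 64/195
  n = 4: D(4) = 4(4 + 1/4) = 17; numerator = 4(64/195) - 2(12/5) = -136/39; a_4 = (-136/39)/(17) = -8/39
  n = 5: D(5) = 5(5 + 1/4) = 105/4; numerator = 4(-8/39) - 2(64/195) = -96/65; a_5 = (-96/65)/(105/4) = -128/2275
  n = 6: D(6) = 6(6 + 1/4) = 75/2; numerator = 4(-128/2275) - 2(-8/39) = 1264/6825; a_6 = (1264/6825)/(75/2) = 2528/511875

r = 9/4; a_0 = 1; a_1 = 16/5; a_2 = 12/5; a_3 = 64/195; a_4 = -8/39; a_5 = -128/2275; a_6 = 2528/511875


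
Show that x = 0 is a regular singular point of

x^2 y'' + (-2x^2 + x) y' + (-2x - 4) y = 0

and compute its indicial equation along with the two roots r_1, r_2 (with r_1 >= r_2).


Divide by x^2 to reach normal form y'' + P_1(x) y' + P_2(x) y = 0 with P_1(x) = -2 + 1/x and P_2(x) = -2/x - 4/x^2.
x = 0 is a singular point because the y'-coefficient -2 + 1/x has a pole at x = 0 and the y-coefficient -2/x - 4/x^2 has a pole at x = 0.
It is a regular singular point because x P_1(x) = p(x) = 1 - 2x and x^2 P_2(x) = q(x) = -2x - 4 are polynomials, hence analytic at x = 0.
p(0) = 1,  q(0) = -4.
Indicial equation: r(r-1) + p(0) r + q(0) = 0, i.e. r^2 + (p(0) - 1) r + q(0) = 0, i.e. r^2 - 4 = 0.
Discriminant: (0)^2 - 4(-4) = 16, so r = (0 ± 4)/2.
Solving: r_1 = 2, r_2 = -2.

indicial: r^2 - 4 = 0; roots r_1 = 2, r_2 = -2


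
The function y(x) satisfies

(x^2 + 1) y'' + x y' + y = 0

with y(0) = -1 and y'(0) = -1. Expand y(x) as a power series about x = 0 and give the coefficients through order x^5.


Ansatz: y(x) = sum_{n>=0} a_n x^n, so y'(x) = sum_{n>=1} n a_n x^(n-1) and y''(x) = sum_{n>=2} n(n-1) a_n x^(n-2).
Substitute into P(x) y'' + Q(x) y' + R(x) y = 0 with P(x) = x^2 + 1, Q(x) = x, R(x) = 1, and match powers of x.
Initial conditions: a_0 = -1, a_1 = -1.
Setting the coefficient of each power of x to zero and solving order by order (substituting the coefficients already found):
  x^0: 2 a_2 + a_0 = 0  ->  2 a_2 = -a_0 = 1  ->  a_2 = 1/2
  x^1: 6 a_3 + 2 a_1 = 0  ->  6 a_3 = -2 a_1 = 2  ->  a_3 = 1/3
  x^2: 12 a_4 + 5 a_2 = 0  ->  12 a_4 = -5 a_2 = -5/2  ->  a_4 = -5/24
  x^3: 20 a_5 + 10 a_3 = 0  ->  20 a_5 = -10 a_3 = -10/3  ->  a_5 = -1/6
Truncated series: y(x) = -1 - x + (1/2) x^2 + (1/3) x^3 - (5/24) x^4 - (1/6) x^5 + O(x^6).

a_0 = -1; a_1 = -1; a_2 = 1/2; a_3 = 1/3; a_4 = -5/24; a_5 = -1/6


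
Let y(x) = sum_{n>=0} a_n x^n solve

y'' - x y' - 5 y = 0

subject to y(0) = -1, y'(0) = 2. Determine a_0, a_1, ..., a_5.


Ansatz: y(x) = sum_{n>=0} a_n x^n, so y'(x) = sum_{n>=1} n a_n x^(n-1) and y''(x) = sum_{n>=2} n(n-1) a_n x^(n-2).
Substitute into P(x) y'' + Q(x) y' + R(x) y = 0 with P(x) = 1, Q(x) = -x, R(x) = -5, and match powers of x.
Initial conditions: a_0 = -1, a_1 = 2.
Setting the coefficient of each power of x to zero and solving order by order (substituting the coefficients already found):
  x^0: 2 a_2 - 5 a_0 = 0  ->  2 a_2 = 5 a_0 = -5  ->  a_2 = -5/2
  x^1: 6 a_3 - 6 a_1 = 0  ->  6 a_3 = 6 a_1 = 12  ->  a_3 = 2
  x^2: 12 a_4 - 7 a_2 = 0  ->  12 a_4 = 7 a_2 = -35/2  ->  a_4 = -35/24
  x^3: 20 a_5 - 8 a_3 = 0  ->  20 a_5 = 8 a_3 = 16  ->  a_5 = 4/5
Truncated series: y(x) = -1 + 2 x - (5/2) x^2 + 2 x^3 - (35/24) x^4 + (4/5) x^5 + O(x^6).

a_0 = -1; a_1 = 2; a_2 = -5/2; a_3 = 2; a_4 = -35/24; a_5 = 4/5


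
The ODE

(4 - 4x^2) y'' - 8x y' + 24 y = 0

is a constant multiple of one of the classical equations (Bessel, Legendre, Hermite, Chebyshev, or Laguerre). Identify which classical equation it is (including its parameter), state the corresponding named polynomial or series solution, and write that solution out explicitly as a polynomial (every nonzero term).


All three coefficients share the factor 4; dividing through by 4 gives  (1 - x^2) y'' - 2x y' + 6 y = 0.
This matches the Legendre equation (1 - x^2) y'' - 2x y' + n(n+1) y = 0 (note the -2x y' term) with n(n+1) = 6, so n = 2; the polynomial solution is P_2(x).
With y = sum_k a_k x^k, matching x^k gives (k+2)(k+1) a_{k+2} = [k(k+1) - n(n+1)] a_k = (k - 2)(k + 3) a_k. The right side vanishes at k = 2, so the series with the parity of 2 terminates at degree 2.
Standard normalization (P_n(1) = 1): leading coefficient (2n)!/(2^n (n!)^2) = 24/(4*4) = 3/2, so a_2 = 3/2. Work downward with a_k = (k+1)(k+2) a_{k+2} / ((k - 2)(k + 3)):
  a_0 = (1)(2)(3/2) / ((0 - 2)(0 + 3)) = 3/(-6) = -1/2
Hence P_2(x) = 3 x^2/2 - 1/2.

P_2(x); series = 3 x^2/2 - 1/2


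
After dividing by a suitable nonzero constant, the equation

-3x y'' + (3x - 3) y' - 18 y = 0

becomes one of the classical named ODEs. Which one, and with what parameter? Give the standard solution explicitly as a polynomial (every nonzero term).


All three coefficients share the factor -3; dividing through by -3 gives  x y'' + (1 - x) y' + 6 y = 0.
This matches the Laguerre equation x y'' + (1 - x) y' + n y = 0 with n = 6; the polynomial solution is L_6(x).
With y = sum_k a_k x^k, matching x^k gives (k+1)k a_{k+1} + (k+1) a_{k+1} - k a_k + n a_k = 0, i.e. (k+1)^2 a_{k+1} = (k - n) a_k = (k - 6) a_k. The right side vanishes at k = 6, so the series terminates at degree 6.
Standard normalization L_n(0) = 1 gives a_0 = 1. Work upward with a_{k+1} = (k - 6) a_k / (k+1)^2:
  a_1 = (0 - 6)(1) / 1^2 = -6/1 = -6
  a_2 = (1 - 6)(-6) / 2^2 = 30/4 = 15/2
  a_3 = (2 - 6)(15/2) / 3^2 = -30/9 = -10/3
  a_4 = (3 - 6)(-10/3) / 4^2 = 10/16 = 5/8
  a_5 = (4 - 6)(5/8) / 5^2 = (-5/4)/25 = -1/20
  a_6 = (5 - 6)(-1/20) / 6^2 = (1/20)/36 = 1/720
Hence L_6(x) = x^6/720 - x^5/20 + 5 x^4/8 - 10 x^3/3 + 15 x^2/2 - 6 x + 1.

L_6(x); series = x^6/720 - x^5/20 + 5 x^4/8 - 10 x^3/3 + 15 x^2/2 - 6 x + 1


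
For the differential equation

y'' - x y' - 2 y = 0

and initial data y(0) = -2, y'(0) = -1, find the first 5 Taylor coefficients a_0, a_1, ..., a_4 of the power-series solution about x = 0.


Ansatz: y(x) = sum_{n>=0} a_n x^n, so y'(x) = sum_{n>=1} n a_n x^(n-1) and y''(x) = sum_{n>=2} n(n-1) a_n x^(n-2).
Substitute into P(x) y'' + Q(x) y' + R(x) y = 0 with P(x) = 1, Q(x) = -x, R(x) = -2, and match powers of x.
Initial conditions: a_0 = -2, a_1 = -1.
Setting the coefficient of each power of x to zero and solving order by order (substituting the coefficients already found):
  x^0: 2 a_2 - 2 a_0 = 0  ->  2 a_2 = 2 a_0 = -4  ->  a_2 = -2
  x^1: 6 a_3 - 3 a_1 = 0  ->  6 a_3 = 3 a_1 = -3  ->  a_3 = -1/2
  x^2: 12 a_4 - 4 a_2 = 0  ->  12 a_4 = 4 a_2 = -8  ->  a_4 = -2/3
Truncated series: y(x) = -2 - x - 2 x^2 - (1/2) x^3 - (2/3) x^4 + O(x^5).

a_0 = -2; a_1 = -1; a_2 = -2; a_3 = -1/2; a_4 = -2/3


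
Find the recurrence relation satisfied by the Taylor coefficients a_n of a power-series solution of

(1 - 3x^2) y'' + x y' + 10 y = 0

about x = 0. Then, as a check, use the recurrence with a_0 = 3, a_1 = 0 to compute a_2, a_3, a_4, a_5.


Substitute y = sum_n a_n x^n.
(1 - 3 x^2) y'' contributes (n+2)(n+1) a_{n+2} - 3 n(n-1) a_n at x^n.
x y'(x) contributes n a_n at x^n.
10 y(x) contributes 10 a_n at x^n.
Matching x^n: (n+2)(n+1) a_{n+2} + (-3 n(n-1) + n + 10) a_n = 0.
Thus a_{n+2} = (3 n(n-1) - n - 10) / ((n+1)(n+2)) * a_n.

Check with a_0 = 3, a_1 = 0 (apply the recurrence for n = 0, 1, 2, 3): a_0 = 3, a_1 = 0, a_2 = -15, a_3 = 0, a_4 = 15/2, a_5 = 0.

a_(n+2) = (3 n(n-1) - n - 10) / ((n+1)(n+2)) * a_n; check: a_0 = 3, a_1 = 0, a_2 = -15, a_3 = 0, a_4 = 15/2, a_5 = 0


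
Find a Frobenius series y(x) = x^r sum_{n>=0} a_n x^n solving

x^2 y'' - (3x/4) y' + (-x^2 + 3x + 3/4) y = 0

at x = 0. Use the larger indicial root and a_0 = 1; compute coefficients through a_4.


Write in Frobenius form y'' + (p(x)/x) y' + (q(x)/x^2) y = 0:
  p(x) = -3/4,  q(x) = -x^2 + 3x + 3/4.
Indicial equation: r(r-1) + (-3/4) r + (3/4) = 0 -> roots r_1 = 1, r_2 = 3/4.
Take r = r_1 = 1. Let y(x) = x^r sum_{n>=0} a_n x^n with a_0 = 1.
Substitute y = x^r sum a_n x^n and match x^{r+n}. The recurrence is
  D(n) a_n + 3 a_{n-1} - 1 a_{n-2} = 0,  where D(n) = (r+n)(r+n-1) + (-3/4)(r+n) + (3/4).
  a_n = [-3 a_{n-1} + 1 a_{n-2}] / D(n).
Since the indicial polynomial factors as (r - r_1)(r - r_2), D(n) = (r_1 + n - r_1)(r_1 + n - r_2) = n(n + 1/4).
Evaluating step by step (a_0 = 1):
  n = 1: D(1) = 1(1 + 1/4) = 5/4; numerator = -3(1) = -3; a_1 = (-3)/(5/4) = -12/5
  n = 2: D(2) = 2(2 + 1/4) = 9/2; numerator = -3(-12/5) + 1(1) = 41/5; a_2 = (41/5)/(9/2) = 82/45
  n = 3: D(3) = 3(3 + 1/4) = 39/4; numerator = -3(82/45) + 1(-12/5) = -118/15; a_3 = (-118/15)/(39/4) = -472/585
  n = 4: D(4) = 4(4 + 1/4) = 17; numerator = -3(-472/585) + 1(82/45) = 2482/585; a_4 = (2482/585)/(17) = 146/585

r = 1; a_0 = 1; a_1 = -12/5; a_2 = 82/45; a_3 = -472/585; a_4 = 146/585


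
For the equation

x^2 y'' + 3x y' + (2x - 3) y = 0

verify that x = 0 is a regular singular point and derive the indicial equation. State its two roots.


Divide by x^2 to reach normal form y'' + P_1(x) y' + P_2(x) y = 0 with P_1(x) = 3/x and P_2(x) = 2/x - 3/x^2.
x = 0 is a singular point because the y'-coefficient 3/x has a pole at x = 0 and the y-coefficient 2/x - 3/x^2 has a pole at x = 0.
It is a regular singular point because x P_1(x) = p(x) = 3 and x^2 P_2(x) = q(x) = 2x - 3 are polynomials, hence analytic at x = 0.
p(0) = 3,  q(0) = -3.
Indicial equation: r(r-1) + p(0) r + q(0) = 0, i.e. r^2 + (p(0) - 1) r + q(0) = 0, i.e. r^2 + 2 r - 3 = 0.
Discriminant: (2)^2 - 4(-3) = 16, so r = (-2 ± 4)/2.
Solving: r_1 = 1, r_2 = -3.

indicial: r^2 + 2 r - 3 = 0; roots r_1 = 1, r_2 = -3


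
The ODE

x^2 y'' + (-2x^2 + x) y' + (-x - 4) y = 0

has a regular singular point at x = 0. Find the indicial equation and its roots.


Divide by x^2 to reach normal form y'' + P_1(x) y' + P_2(x) y = 0 with P_1(x) = -2 + 1/x and P_2(x) = -1/x - 4/x^2.
x = 0 is a singular point because the y'-coefficient -2 + 1/x has a pole at x = 0 and the y-coefficient -1/x - 4/x^2 has a pole at x = 0.
It is a regular singular point because x P_1(x) = p(x) = 1 - 2x and x^2 P_2(x) = q(x) = -x - 4 are polynomials, hence analytic at x = 0.
p(0) = 1,  q(0) = -4.
Indicial equation: r(r-1) + p(0) r + q(0) = 0, i.e. r^2 + (p(0) - 1) r + q(0) = 0, i.e. r^2 - 4 = 0.
Discriminant: (0)^2 - 4(-4) = 16, so r = (0 ± 4)/2.
Solving: r_1 = 2, r_2 = -2.

indicial: r^2 - 4 = 0; roots r_1 = 2, r_2 = -2


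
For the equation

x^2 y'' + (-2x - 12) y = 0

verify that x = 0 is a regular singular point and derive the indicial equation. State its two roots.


Divide by x^2 to reach normal form y'' + P_1(x) y' + P_2(x) y = 0 with P_1(x) = 0 and P_2(x) = -2/x - 12/x^2.
x = 0 is a singular point because the y-coefficient -2/x - 12/x^2 has a pole at x = 0.
It is a regular singular point because x P_1(x) = p(x) = 0 and x^2 P_2(x) = q(x) = -2x - 12 are polynomials, hence analytic at x = 0.
p(0) = 0,  q(0) = -12.
Indicial equation: r(r-1) + p(0) r + q(0) = 0, i.e. r^2 + (p(0) - 1) r + q(0) = 0, i.e. r^2 - 1 r - 12 = 0.
Discriminant: (-1)^2 - 4(-12) = 49, so r = (1 ± 7)/2.
Solving: r_1 = 4, r_2 = -3.

indicial: r^2 - 1 r - 12 = 0; roots r_1 = 4, r_2 = -3


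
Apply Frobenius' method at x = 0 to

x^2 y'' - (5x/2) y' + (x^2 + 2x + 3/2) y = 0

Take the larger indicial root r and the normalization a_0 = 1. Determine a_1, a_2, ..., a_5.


Write in Frobenius form y'' + (p(x)/x) y' + (q(x)/x^2) y = 0:
  p(x) = -5/2,  q(x) = x^2 + 2x + 3/2.
Indicial equation: r(r-1) + (-5/2) r + (3/2) = 0 -> roots r_1 = 3, r_2 = 1/2.
Take r = r_1 = 3. Let y(x) = x^r sum_{n>=0} a_n x^n with a_0 = 1.
Substitute y = x^r sum a_n x^n and match x^{r+n}. The recurrence is
  D(n) a_n + 2 a_{n-1} + 1 a_{n-2} = 0,  where D(n) = (r+n)(r+n-1) + (-5/2)(r+n) + (3/2).
  a_n = [-2 a_{n-1} - 1 a_{n-2}] / D(n).
Since the indicial polynomial factors as (r - r_1)(r - r_2), D(n) = (r_1 + n - r_1)(r_1 + n - r_2) = n(n + 5/2).
Evaluating step by step (a_0 = 1):
  n = 1: D(1) = 1(1 + 5/2) = 7/2; numerator = -2(1) = -2; a_1 = (-2)/(7/2) = -4/7
  n = 2: D(2) = 2(2 + 5/2) = 9; numerator = -2(-4/7) - 1(1) = 1/7; a_2 = (1/7)/(9) = 1/63
  n = 3: D(3) = 3(3 + 5/2) = 33/2; numerator = -2(1/63) - 1(-4/7) = 34/63; a_3 = (34/63)/(33/2) = 68/2079
  n = 4: D(4) = 4(4 + 5/2) = 26; numerator = -2(68/2079) - 1(1/63) = -169/2079; a_4 = (-169/2079)/(26) = -13/4158
  n = 5: D(5) = 5(5 + 5/2) = 75/2; numerator = -2(-13/4158) - 1(68/2079) = -5/189; a_5 = (-5/189)/(75/2) = -2/2835

r = 3; a_0 = 1; a_1 = -4/7; a_2 = 1/63; a_3 = 68/2079; a_4 = -13/4158; a_5 = -2/2835


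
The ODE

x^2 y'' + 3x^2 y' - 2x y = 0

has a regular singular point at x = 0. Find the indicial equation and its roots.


Divide by x^2 to reach normal form y'' + P_1(x) y' + P_2(x) y = 0 with P_1(x) = 3 and P_2(x) = -2/x.
x = 0 is a singular point because the y-coefficient -2/x has a pole at x = 0.
It is a regular singular point because x P_1(x) = p(x) = 3x and x^2 P_2(x) = q(x) = -2x are polynomials, hence analytic at x = 0.
p(0) = 0,  q(0) = 0.
Indicial equation: r(r-1) + p(0) r + q(0) = 0, i.e. r^2 + (p(0) - 1) r + q(0) = 0, i.e. r^2 - 1 r = 0.
Discriminant: (-1)^2 - 4(0) = 1, so r = (1 ± 1)/2.
Solving: r_1 = 1, r_2 = 0.

indicial: r^2 - 1 r = 0; roots r_1 = 1, r_2 = 0


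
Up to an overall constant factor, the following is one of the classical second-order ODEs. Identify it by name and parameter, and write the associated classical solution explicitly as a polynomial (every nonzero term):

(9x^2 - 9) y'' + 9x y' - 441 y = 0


All three coefficients share the factor -9; dividing through by -9 gives  (1 - x^2) y'' - x y' + 49 y = 0.
This matches the Chebyshev equation (1 - x^2) y'' - x y' + n^2 y = 0 (note the -x y' term, not -2x y') with n^2 = 49, so n = 7; the polynomial solution is T_7(x).
With y = sum_k a_k x^k, matching x^k gives (k+2)(k+1) a_{k+2} = (k^2 - n^2) a_k = (k - 7)(k + 7) a_k. The right side vanishes at k = 7, so the series with the parity of 7 terminates at degree 7.
Standard normalization: leading coefficient of T_n is 2^(n-1), so a_7 = 2^6 = 64. Work downward with a_k = (k+1)(k+2) a_{k+2} / ((k - 7)(k + 7)):
  a_5 = (6)(7)(64) / ((5 - 7)(5 + 7)) = 2688/(-24) = -112
  a_3 = (4)(5)(-112) / ((3 - 7)(3 + 7)) = -2240/(-40) = 56
  a_1 = (2)(3)(56) / ((1 - 7)(1 + 7)) = 336/(-48) = -7
Hence T_7(x) = 64 x^7 - 112 x^5 + 56 x^3 - 7 x.

T_7(x); series = 64 x^7 - 112 x^5 + 56 x^3 - 7 x


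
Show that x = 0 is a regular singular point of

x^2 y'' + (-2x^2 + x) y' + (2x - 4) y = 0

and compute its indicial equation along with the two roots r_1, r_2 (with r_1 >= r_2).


Divide by x^2 to reach normal form y'' + P_1(x) y' + P_2(x) y = 0 with P_1(x) = -2 + 1/x and P_2(x) = 2/x - 4/x^2.
x = 0 is a singular point because the y'-coefficient -2 + 1/x has a pole at x = 0 and the y-coefficient 2/x - 4/x^2 has a pole at x = 0.
It is a regular singular point because x P_1(x) = p(x) = 1 - 2x and x^2 P_2(x) = q(x) = 2x - 4 are polynomials, hence analytic at x = 0.
p(0) = 1,  q(0) = -4.
Indicial equation: r(r-1) + p(0) r + q(0) = 0, i.e. r^2 + (p(0) - 1) r + q(0) = 0, i.e. r^2 - 4 = 0.
Discriminant: (0)^2 - 4(-4) = 16, so r = (0 ± 4)/2.
Solving: r_1 = 2, r_2 = -2.

indicial: r^2 - 4 = 0; roots r_1 = 2, r_2 = -2


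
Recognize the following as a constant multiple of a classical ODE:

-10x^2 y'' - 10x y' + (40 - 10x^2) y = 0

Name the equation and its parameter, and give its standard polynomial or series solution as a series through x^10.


All three coefficients share the factor -10; dividing through by -10 gives  x^2 y'' + x y' + (x^2 - 4) y = 0.
This matches the Bessel equation x^2 y'' + x y' + (x^2 - nu^2) y = 0 with nu^2 = 4, so nu = 2; the solution bounded at x = 0 is J_2(x).
Frobenius at x = 0: indicial roots ±nu; for r = nu the recurrence k(k + 2nu) c_k = -c_{k-2} gives the standard series J_nu(x) = sum_{k>=0} (-1)^k / (k! (k+nu)!) (x/2)^(2k+nu). Evaluate the first 5 terms:
  k = 0: (-1)^0 / (0! * 2! * 2^2) x^2 = 1/(1*2*4) x^2 = (1/8) x^2
  k = 1: (-1)^1 / (1! * 3! * 2^4) x^4 = -1/(1*6*16) x^4 = (-1/96) x^4
  k = 2: (-1)^2 / (2! * 4! * 2^6) x^6 = 1/(2*24*64) x^6 = (1/3072) x^6
  k = 3: (-1)^3 / (3! * 5! * 2^8) x^8 = -1/(6*120*256) x^8 = (-1/184320) x^8
  k = 4: (-1)^4 / (4! * 6! * 2^10) x^10 = 1/(24*720*1024) x^10 = (1/17694720) x^10
Hence J_2(x) = x^10/17694720 - x^8/184320 + x^6/3072 - x^4/96 + x^2/8 + ....

J_2(x); series = x^10/17694720 - x^8/184320 + x^6/3072 - x^4/96 + x^2/8


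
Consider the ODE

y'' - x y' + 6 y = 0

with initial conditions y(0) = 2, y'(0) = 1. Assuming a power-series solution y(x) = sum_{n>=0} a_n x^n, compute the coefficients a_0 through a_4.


Ansatz: y(x) = sum_{n>=0} a_n x^n, so y'(x) = sum_{n>=1} n a_n x^(n-1) and y''(x) = sum_{n>=2} n(n-1) a_n x^(n-2).
Substitute into P(x) y'' + Q(x) y' + R(x) y = 0 with P(x) = 1, Q(x) = -x, R(x) = 6, and match powers of x.
Initial conditions: a_0 = 2, a_1 = 1.
Setting the coefficient of each power of x to zero and solving order by order (substituting the coefficients already found):
  x^0: 2 a_2 + 6 a_0 = 0  ->  2 a_2 = -6 a_0 = -12  ->  a_2 = -6
  x^1: 6 a_3 + 5 a_1 = 0  ->  6 a_3 = -5 a_1 = -5  ->  a_3 = -5/6
  x^2: 12 a_4 + 4 a_2 = 0  ->  12 a_4 = -4 a_2 = 24  ->  a_4 = 2
Truncated series: y(x) = 2 + x - 6 x^2 - (5/6) x^3 + 2 x^4 + O(x^5).

a_0 = 2; a_1 = 1; a_2 = -6; a_3 = -5/6; a_4 = 2


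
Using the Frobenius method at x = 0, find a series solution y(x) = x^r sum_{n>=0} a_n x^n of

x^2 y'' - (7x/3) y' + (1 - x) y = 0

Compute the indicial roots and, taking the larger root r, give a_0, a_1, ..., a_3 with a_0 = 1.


Write in Frobenius form y'' + (p(x)/x) y' + (q(x)/x^2) y = 0:
  p(x) = -7/3,  q(x) = 1 - x.
Indicial equation: r(r-1) + (-7/3) r + (1) = 0 -> roots r_1 = 3, r_2 = 1/3.
Take r = r_1 = 3. Let y(x) = x^r sum_{n>=0} a_n x^n with a_0 = 1.
Substitute y = x^r sum a_n x^n and match x^{r+n}. The recurrence is
  D(n) a_n - 1 a_{n-1} = 0,  where D(n) = (r+n)(r+n-1) + (-7/3)(r+n) + (1).
  a_n = 1 / D(n) * a_{n-1}.
Since the indicial polynomial factors as (r - r_1)(r - r_2), D(n) = (r_1 + n - r_1)(r_1 + n - r_2) = n(n + 8/3).
Evaluating step by step (a_0 = 1):
  n = 1: D(1) = 1(1 + 8/3) = 11/3; numerator = 1(1) = 1; a_1 = (1)/(11/3) = 3/11
  n = 2: D(2) = 2(2 + 8/3) = 28/3; numerator = 1(3/11) = 3/11; a_2 = (3/11)/(28/3) = 9/308
  n = 3: D(3) = 3(3 + 8/3) = 17; numerator = 1(9/308) = 9/308; a_3 = (9/308)/(17) = 9/5236

r = 3; a_0 = 1; a_1 = 3/11; a_2 = 9/308; a_3 = 9/5236


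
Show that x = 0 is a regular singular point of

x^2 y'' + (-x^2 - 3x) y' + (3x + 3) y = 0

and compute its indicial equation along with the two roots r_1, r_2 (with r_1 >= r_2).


Divide by x^2 to reach normal form y'' + P_1(x) y' + P_2(x) y = 0 with P_1(x) = -1 - 3/x and P_2(x) = 3/x + 3/x^2.
x = 0 is a singular point because the y'-coefficient -1 - 3/x has a pole at x = 0 and the y-coefficient 3/x + 3/x^2 has a pole at x = 0.
It is a regular singular point because x P_1(x) = p(x) = -x - 3 and x^2 P_2(x) = q(x) = 3x + 3 are polynomials, hence analytic at x = 0.
p(0) = -3,  q(0) = 3.
Indicial equation: r(r-1) + p(0) r + q(0) = 0, i.e. r^2 + (p(0) - 1) r + q(0) = 0, i.e. r^2 - 4 r + 3 = 0.
Discriminant: (-4)^2 - 4(3) = 4, so r = (4 ± 2)/2.
Solving: r_1 = 3, r_2 = 1.

indicial: r^2 - 4 r + 3 = 0; roots r_1 = 3, r_2 = 1


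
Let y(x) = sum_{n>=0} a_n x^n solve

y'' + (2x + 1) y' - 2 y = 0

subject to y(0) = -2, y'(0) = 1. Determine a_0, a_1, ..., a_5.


Ansatz: y(x) = sum_{n>=0} a_n x^n, so y'(x) = sum_{n>=1} n a_n x^(n-1) and y''(x) = sum_{n>=2} n(n-1) a_n x^(n-2).
Substitute into P(x) y'' + Q(x) y' + R(x) y = 0 with P(x) = 1, Q(x) = 2x + 1, R(x) = -2, and match powers of x.
Initial conditions: a_0 = -2, a_1 = 1.
Setting the coefficient of each power of x to zero and solving order by order (substituting the coefficients already found):
  x^0: 2 a_2 + a_1 - 2 a_0 = 0  ->  2 a_2 = -a_1 + 2 a_0 = -5  ->  a_2 = -5/2
  x^1: 6 a_3 + 2 a_2 = 0  ->  6 a_3 = -2 a_2 = 5  ->  a_3 = 5/6
  x^2: 12 a_4 + 3 a_3 + 2 a_2 = 0  ->  12 a_4 = -3 a_3 - 2 a_2 = 5/2  ->  a_4 = 5/24
  x^3: 20 a_5 + 4 a_4 + 4 a_3 = 0  ->  20 a_5 = -4 a_4 - 4 a_3 = -25/6  ->  a_5 = -5/24
Truncated series: y(x) = -2 + x - (5/2) x^2 + (5/6) x^3 + (5/24) x^4 - (5/24) x^5 + O(x^6).

a_0 = -2; a_1 = 1; a_2 = -5/2; a_3 = 5/6; a_4 = 5/24; a_5 = -5/24


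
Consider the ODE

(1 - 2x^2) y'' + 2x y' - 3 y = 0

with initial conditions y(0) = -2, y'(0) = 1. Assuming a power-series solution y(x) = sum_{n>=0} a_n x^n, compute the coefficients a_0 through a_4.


Ansatz: y(x) = sum_{n>=0} a_n x^n, so y'(x) = sum_{n>=1} n a_n x^(n-1) and y''(x) = sum_{n>=2} n(n-1) a_n x^(n-2).
Substitute into P(x) y'' + Q(x) y' + R(x) y = 0 with P(x) = 1 - 2x^2, Q(x) = 2x, R(x) = -3, and match powers of x.
Initial conditions: a_0 = -2, a_1 = 1.
Setting the coefficient of each power of x to zero and solving order by order (substituting the coefficients already found):
  x^0: 2 a_2 - 3 a_0 = 0  ->  2 a_2 = 3 a_0 = -6  ->  a_2 = -3
  x^1: 6 a_3 - a_1 = 0  ->  6 a_3 = a_1 = 1  ->  a_3 = 1/6
  x^2: 12 a_4 - 3 a_2 = 0  ->  12 a_4 = 3 a_2 = -9  ->  a_4 = -3/4
Truncated series: y(x) = -2 + x - 3 x^2 + (1/6) x^3 - (3/4) x^4 + O(x^5).

a_0 = -2; a_1 = 1; a_2 = -3; a_3 = 1/6; a_4 = -3/4


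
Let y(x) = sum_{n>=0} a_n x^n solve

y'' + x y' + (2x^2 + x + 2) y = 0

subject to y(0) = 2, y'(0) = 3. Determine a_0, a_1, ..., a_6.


Ansatz: y(x) = sum_{n>=0} a_n x^n, so y'(x) = sum_{n>=1} n a_n x^(n-1) and y''(x) = sum_{n>=2} n(n-1) a_n x^(n-2).
Substitute into P(x) y'' + Q(x) y' + R(x) y = 0 with P(x) = 1, Q(x) = x, R(x) = 2x^2 + x + 2, and match powers of x.
Initial conditions: a_0 = 2, a_1 = 3.
Setting the coefficient of each power of x to zero and solving order by order (substituting the coefficients already found):
  x^0: 2 a_2 + 2 a_0 = 0  ->  2 a_2 = -2 a_0 = -4  ->  a_2 = -2
  x^1: 6 a_3 + 3 a_1 + a_0 = 0  ->  6 a_3 = -3 a_1 - a_0 = -11  ->  a_3 = -11/6
  x^2: 12 a_4 + 4 a_2 + a_1 + 2 a_0 = 0  ->  12 a_4 = -4 a_2 - a_1 - 2 a_0 = 1  ->  a_4 = 1/12
  x^3: 20 a_5 + 5 a_3 + a_2 + 2 a_1 = 0  ->  20 a_5 = -5 a_3 - a_2 - 2 a_1 = 31/6  ->  a_5 = 31/120
  x^4: 30 a_6 + 6 a_4 + a_3 + 2 a_2 = 0  ->  30 a_6 = -6 a_4 - a_3 - 2 a_2 = 16/3  ->  a_6 = 8/45
Truncated series: y(x) = 2 + 3 x - 2 x^2 - (11/6) x^3 + (1/12) x^4 + (31/120) x^5 + (8/45) x^6 + O(x^7).

a_0 = 2; a_1 = 3; a_2 = -2; a_3 = -11/6; a_4 = 1/12; a_5 = 31/120; a_6 = 8/45


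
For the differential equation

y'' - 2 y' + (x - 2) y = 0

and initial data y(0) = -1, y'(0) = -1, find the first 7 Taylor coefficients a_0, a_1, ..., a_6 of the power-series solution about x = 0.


Ansatz: y(x) = sum_{n>=0} a_n x^n, so y'(x) = sum_{n>=1} n a_n x^(n-1) and y''(x) = sum_{n>=2} n(n-1) a_n x^(n-2).
Substitute into P(x) y'' + Q(x) y' + R(x) y = 0 with P(x) = 1, Q(x) = -2, R(x) = x - 2, and match powers of x.
Initial conditions: a_0 = -1, a_1 = -1.
Setting the coefficient of each power of x to zero and solving order by order (substituting the coefficients already found):
  x^0: 2 a_2 - 2 a_1 - 2 a_0 = 0  ->  2 a_2 = 2 a_1 + 2 a_0 = -4  ->  a_2 = -2
  x^1: 6 a_3 - 4 a_2 - 2 a_1 + a_0 = 0  ->  6 a_3 = 4 a_2 + 2 a_1 - a_0 = -9  ->  a_3 = -3/2
  x^2: 12 a_4 - 6 a_3 - 2 a_2 + a_1 = 0  ->  12 a_4 = 6 a_3 + 2 a_2 - a_1 = -12  ->  a_4 = -1
  x^3: 20 a_5 - 8 a_4 - 2 a_3 + a_2 = 0  ->  20 a_5 = 8 a_4 + 2 a_3 - a_2 = -9  ->  a_5 = -9/20
  x^4: 30 a_6 - 10 a_5 - 2 a_4 + a_3 = 0  ->  30 a_6 = 10 a_5 + 2 a_4 - a_3 = -5  ->  a_6 = -1/6
Truncated series: y(x) = -1 - x - 2 x^2 - (3/2) x^3 - x^4 - (9/20) x^5 - (1/6) x^6 + O(x^7).

a_0 = -1; a_1 = -1; a_2 = -2; a_3 = -3/2; a_4 = -1; a_5 = -9/20; a_6 = -1/6


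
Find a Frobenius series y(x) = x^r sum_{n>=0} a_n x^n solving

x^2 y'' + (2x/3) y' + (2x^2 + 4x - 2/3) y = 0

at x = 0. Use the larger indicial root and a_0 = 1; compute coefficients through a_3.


Write in Frobenius form y'' + (p(x)/x) y' + (q(x)/x^2) y = 0:
  p(x) = 2/3,  q(x) = 2x^2 + 4x - 2/3.
Indicial equation: r(r-1) + (2/3) r + (-2/3) = 0 -> roots r_1 = 1, r_2 = -2/3.
Take r = r_1 = 1. Let y(x) = x^r sum_{n>=0} a_n x^n with a_0 = 1.
Substitute y = x^r sum a_n x^n and match x^{r+n}. The recurrence is
  D(n) a_n + 4 a_{n-1} + 2 a_{n-2} = 0,  where D(n) = (r+n)(r+n-1) + (2/3)(r+n) + (-2/3).
  a_n = [-4 a_{n-1} - 2 a_{n-2}] / D(n).
Since the indicial polynomial factors as (r - r_1)(r - r_2), D(n) = (r_1 + n - r_1)(r_1 + n - r_2) = n(n + 5/3).
Evaluating step by step (a_0 = 1):
  n = 1: D(1) = 1(1 + 5/3) = 8/3; numerator = -4(1) = -4; a_1 = (-4)/(8/3) = -3/2
  n = 2: D(2) = 2(2 + 5/3) = 22/3; numerator = -4(-3/2) - 2(1) = 4; a_2 = (4)/(22/3) = 6/11
  n = 3: D(3) = 3(3 + 5/3) = 14; numerator = -4(6/11) - 2(-3/2) = 9/11; a_3 = (9/11)/(14) = 9/154

r = 1; a_0 = 1; a_1 = -3/2; a_2 = 6/11; a_3 = 9/154


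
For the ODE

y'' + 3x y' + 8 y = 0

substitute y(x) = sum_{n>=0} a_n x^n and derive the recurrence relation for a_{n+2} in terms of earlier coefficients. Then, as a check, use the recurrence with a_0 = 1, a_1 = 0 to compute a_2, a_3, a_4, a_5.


Substitute y = sum_n a_n x^n.
y''(x) has coefficient (n+2)(n+1) a_{n+2} at x^n;
3 x y'(x) has coefficient 3 n a_n at x^n (shift);
8 y(x) has coefficient 8 a_n at x^n.
Matching x^n: (n+2)(n+1) a_{n+2} + (3n + 8) a_n = 0.
Thus a_{n+2} = (-3n - 8) / ((n+1)(n+2)) * a_n.

Check with a_0 = 1, a_1 = 0 (apply the recurrence for n = 0, 1, 2, 3): a_0 = 1, a_1 = 0, a_2 = -4, a_3 = 0, a_4 = 14/3, a_5 = 0.

a_(n+2) = (-3n - 8) / ((n+1)(n+2)) * a_n; check: a_0 = 1, a_1 = 0, a_2 = -4, a_3 = 0, a_4 = 14/3, a_5 = 0


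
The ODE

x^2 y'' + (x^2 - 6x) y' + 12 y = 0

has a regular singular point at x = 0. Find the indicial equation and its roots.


Divide by x^2 to reach normal form y'' + P_1(x) y' + P_2(x) y = 0 with P_1(x) = 1 - 6/x and P_2(x) = 12/x^2.
x = 0 is a singular point because the y'-coefficient 1 - 6/x has a pole at x = 0 and the y-coefficient 12/x^2 has a pole at x = 0.
It is a regular singular point because x P_1(x) = p(x) = x - 6 and x^2 P_2(x) = q(x) = 12 are polynomials, hence analytic at x = 0.
p(0) = -6,  q(0) = 12.
Indicial equation: r(r-1) + p(0) r + q(0) = 0, i.e. r^2 + (p(0) - 1) r + q(0) = 0, i.e. r^2 - 7 r + 12 = 0.
Discriminant: (-7)^2 - 4(12) = 1, so r = (7 ± 1)/2.
Solving: r_1 = 4, r_2 = 3.

indicial: r^2 - 7 r + 12 = 0; roots r_1 = 4, r_2 = 3


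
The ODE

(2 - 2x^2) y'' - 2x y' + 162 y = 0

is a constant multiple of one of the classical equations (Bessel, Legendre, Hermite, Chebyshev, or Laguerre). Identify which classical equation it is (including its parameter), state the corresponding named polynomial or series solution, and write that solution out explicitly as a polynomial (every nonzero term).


All three coefficients share the factor 2; dividing through by 2 gives  (1 - x^2) y'' - x y' + 81 y = 0.
This matches the Chebyshev equation (1 - x^2) y'' - x y' + n^2 y = 0 (note the -x y' term, not -2x y') with n^2 = 81, so n = 9; the polynomial solution is T_9(x).
With y = sum_k a_k x^k, matching x^k gives (k+2)(k+1) a_{k+2} = (k^2 - n^2) a_k = (k - 9)(k + 9) a_k. The right side vanishes at k = 9, so the series with the parity of 9 terminates at degree 9.
Standard normalization: leading coefficient of T_n is 2^(n-1), so a_9 = 2^8 = 256. Work downward with a_k = (k+1)(k+2) a_{k+2} / ((k - 9)(k + 9)):
  a_7 = (8)(9)(256) / ((7 - 9)(7 + 9)) = 18432/(-32) = -576
  a_5 = (6)(7)(-576) / ((5 - 9)(5 + 9)) = -24192/(-56) = 432
  a_3 = (4)(5)(432) / ((3 - 9)(3 + 9)) = 8640/(-72) = -120
  a_1 = (2)(3)(-120) / ((1 - 9)(1 + 9)) = -720/(-80) = 9
Hence T_9(x) = 256 x^9 - 576 x^7 + 432 x^5 - 120 x^3 + 9 x.

T_9(x); series = 256 x^9 - 576 x^7 + 432 x^5 - 120 x^3 + 9 x


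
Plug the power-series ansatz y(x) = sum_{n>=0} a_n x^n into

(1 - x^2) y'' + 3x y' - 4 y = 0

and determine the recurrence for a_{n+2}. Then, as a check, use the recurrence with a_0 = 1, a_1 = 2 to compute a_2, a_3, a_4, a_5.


Substitute y = sum_n a_n x^n.
(1 - 1 x^2) y'' contributes (n+2)(n+1) a_{n+2} - n(n-1) a_n at x^n.
3 x y'(x) contributes 3 n a_n at x^n.
-4 y(x) contributes -4 a_n at x^n.
Matching x^n: (n+2)(n+1) a_{n+2} + (-n(n-1) + 3 n - 4) a_n = 0.
Thus a_{n+2} = (n(n-1) - 3 n + 4) / ((n+1)(n+2)) * a_n.

Check with a_0 = 1, a_1 = 2 (apply the recurrence for n = 0, 1, 2, 3): a_0 = 1, a_1 = 2, a_2 = 2, a_3 = 1/3, a_4 = 0, a_5 = 1/60.

a_(n+2) = (n(n-1) - 3 n + 4) / ((n+1)(n+2)) * a_n; check: a_0 = 1, a_1 = 2, a_2 = 2, a_3 = 1/3, a_4 = 0, a_5 = 1/60


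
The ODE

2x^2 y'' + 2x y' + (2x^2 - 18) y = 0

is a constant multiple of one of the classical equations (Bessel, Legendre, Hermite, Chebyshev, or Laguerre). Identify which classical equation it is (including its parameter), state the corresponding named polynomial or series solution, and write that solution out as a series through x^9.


All three coefficients share the factor 2; dividing through by 2 gives  x^2 y'' + x y' + (x^2 - 9) y = 0.
This matches the Bessel equation x^2 y'' + x y' + (x^2 - nu^2) y = 0 with nu^2 = 9, so nu = 3; the solution bounded at x = 0 is J_3(x).
Frobenius at x = 0: indicial roots ±nu; for r = nu the recurrence k(k + 2nu) c_k = -c_{k-2} gives the standard series J_nu(x) = sum_{k>=0} (-1)^k / (k! (k+nu)!) (x/2)^(2k+nu). Evaluate the first 4 terms:
  k = 0: (-1)^0 / (0! * 3! * 2^3) x^3 = 1/(1*6*8) x^3 = (1/48) x^3
  k = 1: (-1)^1 / (1! * 4! * 2^5) x^5 = -1/(1*24*32) x^5 = (-1/768) x^5
  k = 2: (-1)^2 / (2! * 5! * 2^7) x^7 = 1/(2*120*128) x^7 = (1/30720) x^7
  k = 3: (-1)^3 / (3! * 6! * 2^9) x^9 = -1/(6*720*512) x^9 = (-1/2211840) x^9
Hence J_3(x) = -x^9/2211840 + x^7/30720 - x^5/768 + x^3/48 + ....

J_3(x); series = -x^9/2211840 + x^7/30720 - x^5/768 + x^3/48


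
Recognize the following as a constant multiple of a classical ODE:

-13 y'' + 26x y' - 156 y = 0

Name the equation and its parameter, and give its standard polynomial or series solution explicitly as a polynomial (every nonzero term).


All three coefficients share the factor -13; dividing through by -13 gives  y'' - 2x y' + 12 y = 0.
This matches the Hermite equation y'' - 2x y' + 2n y = 0 with 2n = 12, so n = 6; the polynomial solution is H_6(x).
With y = sum_k a_k x^k, matching x^k gives (k+2)(k+1) a_{k+2} = 2(k - n) a_k = 2(k - 6) a_k. The right side vanishes at k = 6, so the series with the parity of 6 terminates at degree 6.
Standard normalization: leading coefficient of H_n is 2^n, so a_6 = 2^6 = 64. Work downward with a_k = (k+1)(k+2) a_{k+2} / (2(k - n)):
  a_4 = (5)(6)(64) / (2(4 - 6)) = 1920/(-4) = -480
  a_2 = (3)(4)(-480) / (2(2 - 6)) = -5760/(-8) = 720
  a_0 = (1)(2)(720) / (2(0 - 6)) = 1440/(-12) = -120
Hence H_6(x) = 64 x^6 - 480 x^4 + 720 x^2 - 120.

H_6(x); series = 64 x^6 - 480 x^4 + 720 x^2 - 120


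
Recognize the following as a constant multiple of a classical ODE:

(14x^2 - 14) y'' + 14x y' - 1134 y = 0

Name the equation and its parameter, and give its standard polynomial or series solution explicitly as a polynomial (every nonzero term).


All three coefficients share the factor -14; dividing through by -14 gives  (1 - x^2) y'' - x y' + 81 y = 0.
This matches the Chebyshev equation (1 - x^2) y'' - x y' + n^2 y = 0 (note the -x y' term, not -2x y') with n^2 = 81, so n = 9; the polynomial solution is T_9(x).
With y = sum_k a_k x^k, matching x^k gives (k+2)(k+1) a_{k+2} = (k^2 - n^2) a_k = (k - 9)(k + 9) a_k. The right side vanishes at k = 9, so the series with the parity of 9 terminates at degree 9.
Standard normalization: leading coefficient of T_n is 2^(n-1), so a_9 = 2^8 = 256. Work downward with a_k = (k+1)(k+2) a_{k+2} / ((k - 9)(k + 9)):
  a_7 = (8)(9)(256) / ((7 - 9)(7 + 9)) = 18432/(-32) = -576
  a_5 = (6)(7)(-576) / ((5 - 9)(5 + 9)) = -24192/(-56) = 432
  a_3 = (4)(5)(432) / ((3 - 9)(3 + 9)) = 8640/(-72) = -120
  a_1 = (2)(3)(-120) / ((1 - 9)(1 + 9)) = -720/(-80) = 9
Hence T_9(x) = 256 x^9 - 576 x^7 + 432 x^5 - 120 x^3 + 9 x.

T_9(x); series = 256 x^9 - 576 x^7 + 432 x^5 - 120 x^3 + 9 x


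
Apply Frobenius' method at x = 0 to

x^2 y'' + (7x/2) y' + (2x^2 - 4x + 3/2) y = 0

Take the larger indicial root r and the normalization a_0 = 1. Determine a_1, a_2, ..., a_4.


Write in Frobenius form y'' + (p(x)/x) y' + (q(x)/x^2) y = 0:
  p(x) = 7/2,  q(x) = 2x^2 - 4x + 3/2.
Indicial equation: r(r-1) + (7/2) r + (3/2) = 0 -> roots r_1 = -1, r_2 = -3/2.
Take r = r_1 = -1. Let y(x) = x^r sum_{n>=0} a_n x^n with a_0 = 1.
Substitute y = x^r sum a_n x^n and match x^{r+n}. The recurrence is
  D(n) a_n - 4 a_{n-1} + 2 a_{n-2} = 0,  where D(n) = (r+n)(r+n-1) + (7/2)(r+n) + (3/2).
  a_n = [4 a_{n-1} - 2 a_{n-2}] / D(n).
Since the indicial polynomial factors as (r - r_1)(r - r_2), D(n) = (r_1 + n - r_1)(r_1 + n - r_2) = n(n + 1/2).
Evaluating step by step (a_0 = 1):
  n = 1: D(1) = 1(1 + 1/2) = 3/2; numerator = 4(1) = 4; a_1 = (4)/(3/2) = 8/3
  n = 2: D(2) = 2(2 + 1/2) = 5; numerator = 4(8/3) - 2(1) = 26/3; a_2 = (26/3)/(5) = 26/15
  n = 3: D(3) = 3(3 + 1/2) = 21/2; numerator = 4(26/15) - 2(8/3) = 8/5; a_3 = (8/5)/(21/2) = 16/105
  n = 4: D(4) = 4(4 + 1/2) = 18; numerator = 4(16/105) - 2(26/15) = -20/7; a_4 = (-20/7)/(18) = -10/63

r = -1; a_0 = 1; a_1 = 8/3; a_2 = 26/15; a_3 = 16/105; a_4 = -10/63
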